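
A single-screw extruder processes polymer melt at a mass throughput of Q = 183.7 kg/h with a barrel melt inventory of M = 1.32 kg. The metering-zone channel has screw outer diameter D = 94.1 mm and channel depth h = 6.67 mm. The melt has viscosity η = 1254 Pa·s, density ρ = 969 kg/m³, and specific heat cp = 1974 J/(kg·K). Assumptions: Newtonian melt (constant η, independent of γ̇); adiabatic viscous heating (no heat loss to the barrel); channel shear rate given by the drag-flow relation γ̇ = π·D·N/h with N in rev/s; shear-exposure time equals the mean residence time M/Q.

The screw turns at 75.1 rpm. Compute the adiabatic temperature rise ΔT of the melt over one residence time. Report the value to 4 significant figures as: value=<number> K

Q_s = Q / 3600 = 183.7 / 3600 = 0.0510278 kg/s
t_res = M / Q_s = 1.32 / 0.0510278 = 25.8683 s
Geometry in metres: D = 94.1 mm → 0.0941 m, h = 6.67 mm → 0.00667 m; screw speed N = 75.1 rpm = 1.25167 rev/s
γ̇ = π·D·N / h = π · 0.0941 · 1.25167 / 0.00667 = 55.4756 s⁻¹
ΔT = η·γ̇²·t_res / (ρ·cp) = 1254 · (55.4756)² · 25.8683 / (969 · 1974) = 52.1914 K

value=52.19 K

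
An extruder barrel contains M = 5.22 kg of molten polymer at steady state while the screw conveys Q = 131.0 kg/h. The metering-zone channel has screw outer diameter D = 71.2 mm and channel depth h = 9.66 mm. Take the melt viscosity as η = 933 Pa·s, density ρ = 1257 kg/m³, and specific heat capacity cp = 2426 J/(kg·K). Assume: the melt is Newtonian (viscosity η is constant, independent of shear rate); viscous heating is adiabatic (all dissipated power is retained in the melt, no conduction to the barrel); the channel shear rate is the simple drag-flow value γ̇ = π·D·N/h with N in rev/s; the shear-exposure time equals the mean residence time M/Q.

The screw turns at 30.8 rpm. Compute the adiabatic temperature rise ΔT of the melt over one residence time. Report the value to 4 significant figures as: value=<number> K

value=6.201 K

Q_s = Q / 3600 = 131.0 / 3600 = 0.0363889 kg/s
t_res = M / Q_s = 5.22 ÷ 0.0363889 = 143.45 s
Convert to SI: D = 0.0712 m, h = 0.00966 m, N = 30.8/60 = 0.513333 rev/s
γ̇ = π·D·N / h = π · 0.0712 · 0.513333 / 0.00966 = 11.8865 s⁻¹
Adiabatic rise: ΔT = η γ̇² t_res / (ρ cp) = 933·(11.8865)²·143.45 / (1257·2426) = 6.201 K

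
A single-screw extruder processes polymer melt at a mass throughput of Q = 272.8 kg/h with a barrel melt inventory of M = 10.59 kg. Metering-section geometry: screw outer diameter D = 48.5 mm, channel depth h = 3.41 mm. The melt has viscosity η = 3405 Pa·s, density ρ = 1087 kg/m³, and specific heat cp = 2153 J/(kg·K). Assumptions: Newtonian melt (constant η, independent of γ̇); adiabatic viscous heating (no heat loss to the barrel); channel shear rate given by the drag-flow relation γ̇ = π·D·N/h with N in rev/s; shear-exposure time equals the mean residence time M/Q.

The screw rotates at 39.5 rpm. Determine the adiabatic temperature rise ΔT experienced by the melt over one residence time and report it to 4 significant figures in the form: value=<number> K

value=175.9 K

Throughput in SI: Q_s = 272.8 kg/h ÷ 3600 s/h = 0.0757778 kg/s
t_res = M / Q_s = 10.59 / 0.0757778 = 139.751 s
Convert to SI: D = 0.0485 m, h = 0.00341 m, N = 39.5/60 = 0.658333 rev/s
γ̇ = π D N / h = (π)(0.0485)(0.658333) / 0.00341 = 29.416 s⁻¹
ΔT = η·γ̇²·t_res / (ρ·cp) = 3405 · (29.416)² · 139.751 / (1087 · 2153) = 175.94 K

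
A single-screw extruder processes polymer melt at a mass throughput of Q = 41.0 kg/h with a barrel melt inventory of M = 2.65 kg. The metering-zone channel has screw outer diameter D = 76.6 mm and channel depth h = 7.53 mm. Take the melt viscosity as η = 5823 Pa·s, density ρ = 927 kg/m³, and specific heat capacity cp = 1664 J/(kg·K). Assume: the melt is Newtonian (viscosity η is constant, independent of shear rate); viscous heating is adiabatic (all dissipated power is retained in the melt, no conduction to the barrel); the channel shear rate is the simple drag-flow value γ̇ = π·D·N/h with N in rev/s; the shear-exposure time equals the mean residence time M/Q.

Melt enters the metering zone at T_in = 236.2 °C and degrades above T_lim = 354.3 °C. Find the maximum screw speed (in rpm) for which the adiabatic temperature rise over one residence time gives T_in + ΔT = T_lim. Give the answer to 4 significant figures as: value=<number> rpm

Throughput in SI: Q_s = 41.0 kg/h ÷ 3600 s/h = 0.0113889 kg/s
t_res = M / Q_s = 2.65 ÷ 0.0113889 = 232.683 s
Convert to metres: D = 0.0766 m, h = 0.00753 m
Allowable rise: ΔT_a = T_lim − T_in = 354.3 − 236.2 = 118.1 K
γ̇_max² = ΔT_a·ρ·cp / (η·t_res) = [118.1 × 927 × 1664] / [5823 × 232.683] = 134.453 s⁻²
Take the square root: γ̇_max = √(134.453) = 11.5954 s⁻¹
N_max = γ̇_max h / (πD) = 11.5954·0.00753/(π·0.0766) = 0.362829 rev/s → ×60 = 21.7697 rpm

value=21.77 rpm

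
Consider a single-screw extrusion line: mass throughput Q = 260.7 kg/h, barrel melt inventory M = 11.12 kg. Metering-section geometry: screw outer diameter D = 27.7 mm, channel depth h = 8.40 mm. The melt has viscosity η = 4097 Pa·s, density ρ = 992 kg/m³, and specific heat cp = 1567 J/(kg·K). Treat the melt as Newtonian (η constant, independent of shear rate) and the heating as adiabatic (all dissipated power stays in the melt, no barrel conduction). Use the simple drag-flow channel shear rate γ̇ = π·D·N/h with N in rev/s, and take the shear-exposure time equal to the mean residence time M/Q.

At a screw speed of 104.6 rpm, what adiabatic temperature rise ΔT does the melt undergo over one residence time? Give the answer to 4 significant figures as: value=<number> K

value=132.0 K

Throughput in SI: Q_s = 260.7 kg/h ÷ 3600 s/h = 0.0724167 kg/s
t_res = M / Q_s = 11.12 / 0.0724167 = 153.556 s
Geometry in metres: D = 27.7 mm → 0.0277 m, h = 8.40 mm → 0.0084 m; screw speed N = 104.6 rpm = 1.74333 rev/s
Shear rate: γ̇ = πDN/h = π·0.0277·1.74333/0.0084 = 18.0605 s⁻¹
ΔT = η·γ̇²·t_res / (ρ·cp) = 4097 · (18.0605)² · 153.556 / (992 · 1567) = 132.012 K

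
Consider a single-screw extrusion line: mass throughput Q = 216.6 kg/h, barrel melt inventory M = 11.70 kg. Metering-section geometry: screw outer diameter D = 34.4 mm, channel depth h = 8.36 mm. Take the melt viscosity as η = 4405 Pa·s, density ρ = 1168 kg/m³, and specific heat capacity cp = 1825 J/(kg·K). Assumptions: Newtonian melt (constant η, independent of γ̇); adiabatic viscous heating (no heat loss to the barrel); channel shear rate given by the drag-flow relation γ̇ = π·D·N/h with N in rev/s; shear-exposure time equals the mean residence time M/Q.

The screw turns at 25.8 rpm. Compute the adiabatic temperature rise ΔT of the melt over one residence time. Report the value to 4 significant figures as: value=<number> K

Q_s = Q / 3600 = 216.6 / 3600 = 0.0601667 kg/s
t_res = M / Q_s = 11.70 / 0.0601667 = 194.46 s
Convert to SI: D = 0.0344 m, h = 0.00836 m, N = 25.8/60 = 0.43 rev/s
γ̇ = π D N / h = (π)(0.0344)(0.43) / 0.00836 = 5.55866 s⁻¹
ΔT = η·γ̇²·t_res/(ρ·cp) = [4405 × 5.55866² × 194.46] / [1168 × 1825] = 12.4168 K

value=12.42 K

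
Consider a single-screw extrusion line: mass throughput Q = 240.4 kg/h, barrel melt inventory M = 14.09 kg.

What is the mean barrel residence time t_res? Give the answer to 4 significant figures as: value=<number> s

Q_s = Q / 3600 = 240.4 / 3600 = 0.0667778 kg/s
t_res = M / Q_s = 14.09 ÷ 0.0667778 = 210.998 s

value=211.0 s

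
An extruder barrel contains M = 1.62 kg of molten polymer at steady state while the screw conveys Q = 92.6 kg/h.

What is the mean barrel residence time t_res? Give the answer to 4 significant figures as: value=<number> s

Q_s = Q / 3600 = 92.6 / 3600 = 0.0257222 kg/s
t_res = M / Q_s = 1.62 ÷ 0.0257222 = 62.9806 s

value=62.98 s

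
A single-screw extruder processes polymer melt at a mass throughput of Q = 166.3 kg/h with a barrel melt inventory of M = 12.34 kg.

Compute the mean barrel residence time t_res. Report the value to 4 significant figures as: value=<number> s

value=267.1 s

Throughput in SI: Q_s = 166.3 kg/h ÷ 3600 s/h = 0.0461944 kg/s
Mean residence time: t_res = M/Q_s = 12.34 kg / 0.0461944 kg/s = 267.132 s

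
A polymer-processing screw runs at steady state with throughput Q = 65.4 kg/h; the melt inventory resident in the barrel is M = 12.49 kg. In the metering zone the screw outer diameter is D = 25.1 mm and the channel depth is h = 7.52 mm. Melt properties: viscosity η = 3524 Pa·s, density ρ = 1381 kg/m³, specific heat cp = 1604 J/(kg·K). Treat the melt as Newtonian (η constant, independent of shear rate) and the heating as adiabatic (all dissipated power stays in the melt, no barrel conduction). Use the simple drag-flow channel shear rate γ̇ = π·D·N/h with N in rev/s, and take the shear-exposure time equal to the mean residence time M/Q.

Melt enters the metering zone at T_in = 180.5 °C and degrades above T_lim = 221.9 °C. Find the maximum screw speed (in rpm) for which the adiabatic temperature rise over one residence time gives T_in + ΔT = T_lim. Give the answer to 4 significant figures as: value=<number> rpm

value=35.20 rpm

Throughput in SI: Q_s = 65.4 kg/h ÷ 3600 s/h = 0.0181667 kg/s
Mean residence time: t_res = M/Q_s = 12.49 kg / 0.0181667 kg/s = 687.523 s
D = 25.1 mm = 0.0251 m;  h = 7.52 mm = 0.00752 m
ΔT_a = T_lim − T_in = 221.9 − 180.5 = 41.4 K
γ̇_max² = ΔT_a·ρ·cp/(η·t_res) = 41.4·1381·1604/(3524·687.523) = 37.8508 s⁻²
γ̇_max = √37.8508 = 6.1523 s⁻¹
N_max = γ̇_max·h / (π·D) = 6.1523 · 0.00752 / (π · 0.0251) = 0.586721 rev/s = 35.2033 rpm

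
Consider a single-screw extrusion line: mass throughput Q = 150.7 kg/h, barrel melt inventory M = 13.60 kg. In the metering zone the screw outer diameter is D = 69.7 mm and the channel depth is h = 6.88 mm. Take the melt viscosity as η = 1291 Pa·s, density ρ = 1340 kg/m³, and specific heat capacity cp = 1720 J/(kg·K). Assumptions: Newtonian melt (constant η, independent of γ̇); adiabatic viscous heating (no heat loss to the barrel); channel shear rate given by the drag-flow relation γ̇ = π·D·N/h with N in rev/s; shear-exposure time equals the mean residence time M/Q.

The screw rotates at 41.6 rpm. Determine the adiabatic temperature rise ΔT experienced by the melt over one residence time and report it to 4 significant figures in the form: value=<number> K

Throughput in SI: Q_s = 150.7 kg/h ÷ 3600 s/h = 0.0418611 kg/s
Mean residence time: t_res = M/Q_s = 13.60 kg / 0.0418611 kg/s = 324.884 s
Geometry in metres: D = 69.7 mm → 0.0697 m, h = 6.88 mm → 0.00688 m; screw speed N = 41.6 rpm = 0.693333 rev/s
γ̇ = π·D·N / h = π · 0.0697 · 0.693333 / 0.00688 = 22.0666 s⁻¹
ΔT = η·γ̇²·t_res/(ρ·cp) = [1291 × 22.0666² × 324.884] / [1340 × 1720] = 88.6122 K

value=88.61 K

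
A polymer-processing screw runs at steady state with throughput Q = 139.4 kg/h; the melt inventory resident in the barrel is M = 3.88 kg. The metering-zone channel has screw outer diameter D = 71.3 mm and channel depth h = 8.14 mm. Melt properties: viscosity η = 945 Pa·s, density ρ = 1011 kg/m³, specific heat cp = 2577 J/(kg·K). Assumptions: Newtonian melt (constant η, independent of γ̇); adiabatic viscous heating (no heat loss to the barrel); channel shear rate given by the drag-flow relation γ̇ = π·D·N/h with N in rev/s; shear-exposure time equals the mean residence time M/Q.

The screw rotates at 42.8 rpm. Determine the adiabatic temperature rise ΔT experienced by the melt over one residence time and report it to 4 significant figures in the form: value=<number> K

value=14.00 K

Convert throughput: Q = 139.4 kg/h = 139.4/3600 = 0.0387222 kg/s
t_res = M / Q_s = 3.88 / 0.0387222 = 100.201 s
D = 71.3 mm = 0.0713 m;  h = 8.14 mm = 0.00814 m;  N = 42.8 rpm / 60 = 0.713333 rev/s
Shear rate: γ̇ = πDN/h = π·0.0713·0.713333/0.00814 = 19.6294 s⁻¹
ΔT = η·γ̇²·t_res/(ρ·cp) = [945 × 19.6294² × 100.201] / [1011 × 2577] = 14.004 K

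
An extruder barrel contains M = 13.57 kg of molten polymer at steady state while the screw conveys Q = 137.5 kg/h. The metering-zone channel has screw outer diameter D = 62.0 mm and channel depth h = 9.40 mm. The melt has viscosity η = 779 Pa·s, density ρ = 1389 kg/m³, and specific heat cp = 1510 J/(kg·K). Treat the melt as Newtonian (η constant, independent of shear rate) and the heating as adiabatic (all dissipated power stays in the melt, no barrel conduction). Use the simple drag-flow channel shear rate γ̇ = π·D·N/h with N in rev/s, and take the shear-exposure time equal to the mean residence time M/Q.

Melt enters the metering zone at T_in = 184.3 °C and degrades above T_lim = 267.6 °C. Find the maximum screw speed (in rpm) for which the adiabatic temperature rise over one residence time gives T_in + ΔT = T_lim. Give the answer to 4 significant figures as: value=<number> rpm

value=72.75 rpm

Q_s = Q / 3600 = 137.5 / 3600 = 0.0381944 kg/s
t_res = M / Q_s = 13.57 / 0.0381944 = 355.287 s
Geometry in SI: D = 62.0 mm → 0.062 m, h = 9.40 mm → 0.0094 m
ΔT_a = T_lim − T_in = 267.6 − 184.3 = 83.3 K
γ̇_max² = ΔT_a·ρ·cp / (η·t_res) = [83.3 × 1389 × 1510] / [779 × 355.287] = 631.258 s⁻²
Take the square root: γ̇_max = √(631.258) = 25.1249 s⁻¹
N_max = γ̇_max h / (πD) = 25.1249·0.0094/(π·0.062) = 1.21252 rev/s → ×60 = 72.7514 rpm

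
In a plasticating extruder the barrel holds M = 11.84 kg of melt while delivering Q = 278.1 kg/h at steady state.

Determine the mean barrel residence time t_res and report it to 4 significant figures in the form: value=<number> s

Q_s = Q / 3600 = 278.1 / 3600 = 0.07725 kg/s
Mean residence time: t_res = M/Q_s = 11.84 kg / 0.07725 kg/s = 153.269 s

value=153.3 s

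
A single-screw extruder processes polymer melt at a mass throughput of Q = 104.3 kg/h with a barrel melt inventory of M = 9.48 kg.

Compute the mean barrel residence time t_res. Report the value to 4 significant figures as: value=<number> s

Convert throughput: Q = 104.3 kg/h = 104.3/3600 = 0.0289722 kg/s
t_res = M / Q_s = 9.48 ÷ 0.0289722 = 327.21 s

value=327.2 s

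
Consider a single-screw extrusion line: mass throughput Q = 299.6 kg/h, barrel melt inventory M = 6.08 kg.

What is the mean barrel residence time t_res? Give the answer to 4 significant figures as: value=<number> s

value=73.06 s

Throughput in SI: Q_s = 299.6 kg/h ÷ 3600 s/h = 0.0832222 kg/s
Mean residence time: t_res = M/Q_s = 6.08 kg / 0.0832222 kg/s = 73.0574 s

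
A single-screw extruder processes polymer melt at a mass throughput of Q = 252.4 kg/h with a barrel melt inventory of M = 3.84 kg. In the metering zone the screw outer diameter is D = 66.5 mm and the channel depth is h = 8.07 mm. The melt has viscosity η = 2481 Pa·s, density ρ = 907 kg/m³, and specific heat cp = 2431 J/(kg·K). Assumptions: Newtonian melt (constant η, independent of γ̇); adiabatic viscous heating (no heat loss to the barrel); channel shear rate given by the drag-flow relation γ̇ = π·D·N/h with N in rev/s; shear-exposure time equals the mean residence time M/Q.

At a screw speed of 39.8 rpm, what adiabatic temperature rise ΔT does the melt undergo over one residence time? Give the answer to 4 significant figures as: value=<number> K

value=18.17 K

Convert throughput: Q = 252.4 kg/h = 252.4/3600 = 0.0701111 kg/s
t_res = M / Q_s = 3.84 ÷ 0.0701111 = 54.7702 s
Geometry in metres: D = 66.5 mm → 0.0665 m, h = 8.07 mm → 0.00807 m; screw speed N = 39.8 rpm = 0.663333 rev/s
γ̇ = π·D·N / h = π · 0.0665 · 0.663333 / 0.00807 = 17.1724 s⁻¹
ΔT = η·γ̇²·t_res / (ρ·cp) = 2481 · (17.1724)² · 54.7702 / (907 · 2431) = 18.1735 K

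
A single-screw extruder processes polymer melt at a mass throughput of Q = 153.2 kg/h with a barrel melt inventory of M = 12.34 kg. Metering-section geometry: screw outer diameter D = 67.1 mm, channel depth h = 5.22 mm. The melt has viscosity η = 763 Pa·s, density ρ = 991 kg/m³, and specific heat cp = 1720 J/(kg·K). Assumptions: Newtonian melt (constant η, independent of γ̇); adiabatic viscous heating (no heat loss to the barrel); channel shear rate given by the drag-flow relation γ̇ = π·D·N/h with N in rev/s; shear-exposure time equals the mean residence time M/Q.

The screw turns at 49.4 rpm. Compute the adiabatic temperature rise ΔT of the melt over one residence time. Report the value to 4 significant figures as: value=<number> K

value=143.5 K

Throughput in SI: Q_s = 153.2 kg/h ÷ 3600 s/h = 0.0425556 kg/s
Mean residence time: t_res = M/Q_s = 12.34 kg / 0.0425556 kg/s = 289.974 s
Geometry in metres: D = 67.1 mm → 0.0671 m, h = 5.22 mm → 0.00522 m; screw speed N = 49.4 rpm = 0.823333 rev/s
γ̇ = π·D·N / h = π · 0.0671 · 0.823333 / 0.00522 = 33.2489 s⁻¹
ΔT = η·γ̇²·t_res / (ρ·cp) = 763 · (33.2489)² · 289.974 / (991 · 1720) = 143.495 K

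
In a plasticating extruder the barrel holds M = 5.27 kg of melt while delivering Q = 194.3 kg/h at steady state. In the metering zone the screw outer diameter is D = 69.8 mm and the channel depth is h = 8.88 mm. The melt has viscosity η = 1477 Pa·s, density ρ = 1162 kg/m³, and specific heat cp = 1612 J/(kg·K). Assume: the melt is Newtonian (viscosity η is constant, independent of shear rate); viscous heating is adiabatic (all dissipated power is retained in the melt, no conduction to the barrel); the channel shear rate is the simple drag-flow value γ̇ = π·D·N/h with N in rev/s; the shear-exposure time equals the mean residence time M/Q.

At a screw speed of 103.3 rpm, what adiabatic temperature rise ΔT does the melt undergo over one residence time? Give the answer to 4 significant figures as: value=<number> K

value=139.2 K

Throughput in SI: Q_s = 194.3 kg/h ÷ 3600 s/h = 0.0539722 kg/s
t_res = M / Q_s = 5.27 / 0.0539722 = 97.6428 s
D = 69.8 mm = 0.0698 m;  h = 8.88 mm = 0.00888 m;  N = 103.3 rpm / 60 = 1.72167 rev/s
Shear rate: γ̇ = πDN/h = π·0.0698·1.72167/0.00888 = 42.5149 s⁻¹
Adiabatic rise: ΔT = η γ̇² t_res / (ρ cp) = 1477·(42.5149)²·97.6428 / (1162·1612) = 139.166 K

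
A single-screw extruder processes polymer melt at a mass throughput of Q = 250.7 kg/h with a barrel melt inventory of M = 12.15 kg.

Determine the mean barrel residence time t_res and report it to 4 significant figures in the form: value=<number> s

value=174.5 s

Convert throughput: Q = 250.7 kg/h = 250.7/3600 = 0.0696389 kg/s
Mean residence time: t_res = M/Q_s = 12.15 kg / 0.0696389 kg/s = 174.471 s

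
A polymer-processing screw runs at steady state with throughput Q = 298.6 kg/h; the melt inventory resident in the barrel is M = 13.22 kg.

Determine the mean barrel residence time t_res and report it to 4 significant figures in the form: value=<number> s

value=159.4 s

Convert throughput: Q = 298.6 kg/h = 298.6/3600 = 0.0829444 kg/s
t_res = M / Q_s = 13.22 ÷ 0.0829444 = 159.384 s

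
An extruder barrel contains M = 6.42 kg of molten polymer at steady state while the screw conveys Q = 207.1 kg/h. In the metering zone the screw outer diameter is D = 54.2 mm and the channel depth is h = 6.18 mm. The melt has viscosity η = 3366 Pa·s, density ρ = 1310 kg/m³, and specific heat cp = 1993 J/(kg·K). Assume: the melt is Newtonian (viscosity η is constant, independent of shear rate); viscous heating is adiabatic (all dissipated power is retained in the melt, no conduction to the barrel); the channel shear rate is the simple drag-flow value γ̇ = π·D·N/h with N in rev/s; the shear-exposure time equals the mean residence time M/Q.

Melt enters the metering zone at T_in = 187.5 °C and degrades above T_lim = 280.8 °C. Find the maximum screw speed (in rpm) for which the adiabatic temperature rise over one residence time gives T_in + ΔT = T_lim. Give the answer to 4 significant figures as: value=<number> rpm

Q_s = Q / 3600 = 207.1 / 3600 = 0.0575278 kg/s
t_res = M / Q_s = 6.42 ÷ 0.0575278 = 111.598 s
Geometry in SI: D = 54.2 mm → 0.0542 m, h = 6.18 mm → 0.00618 m
Allowable rise: ΔT_a = T_lim − T_in = 280.8 − 187.5 = 93.3 K
γ̇_max² = ΔT_a·ρ·cp/(η·t_res) = 93.3·1310·1993/(3366·111.598) = 648.468 s⁻²
Take the square root: γ̇_max = √(648.468) = 25.465 s⁻¹
N_max = γ̇_max·h / (π·D) = 25.465 · 0.00618 / (π · 0.0542) = 0.924238 rev/s = 55.4543 rpm

value=55.45 rpm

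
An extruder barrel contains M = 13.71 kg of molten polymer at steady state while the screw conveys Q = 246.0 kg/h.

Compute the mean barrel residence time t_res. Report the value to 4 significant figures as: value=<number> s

value=200.6 s

Convert throughput: Q = 246.0 kg/h = 246.0/3600 = 0.0683333 kg/s
t_res = M / Q_s = 13.71 ÷ 0.0683333 = 200.634 s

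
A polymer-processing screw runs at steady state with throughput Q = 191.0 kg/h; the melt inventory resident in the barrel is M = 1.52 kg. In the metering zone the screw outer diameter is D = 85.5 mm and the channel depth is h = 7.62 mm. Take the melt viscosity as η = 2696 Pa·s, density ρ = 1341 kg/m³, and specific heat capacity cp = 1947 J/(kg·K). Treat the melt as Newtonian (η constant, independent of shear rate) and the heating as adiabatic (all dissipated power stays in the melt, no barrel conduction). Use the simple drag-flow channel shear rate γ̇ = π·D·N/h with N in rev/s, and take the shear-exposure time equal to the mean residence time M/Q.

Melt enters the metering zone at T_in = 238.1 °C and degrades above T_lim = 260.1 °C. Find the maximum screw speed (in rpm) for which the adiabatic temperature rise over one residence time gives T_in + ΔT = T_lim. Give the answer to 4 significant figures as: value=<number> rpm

Convert throughput: Q = 191.0 kg/h = 191.0/3600 = 0.0530556 kg/s
Mean residence time: t_res = M/Q_s = 1.52 kg / 0.0530556 kg/s = 28.6492 s
Geometry in SI: D = 85.5 mm → 0.0855 m, h = 7.62 mm → 0.00762 m
Allowable rise: ΔT_a = T_lim − T_in = 260.1 − 238.1 = 22 K
Invert ΔT = ηγ̇²t_res/(ρcp) for γ̇: γ̇_max² = ΔT_a ρ cp / (η t_res) = 22·1341·1947 / (2696·28.6492) = 743.678 s⁻²
Take the square root: γ̇_max = √(743.678) = 27.2705 s⁻¹
N_max = γ̇_max·h / (π·D) = 27.2705 · 0.00762 / (π · 0.0855) = 0.773627 rev/s = 46.4176 rpm

value=46.42 rpm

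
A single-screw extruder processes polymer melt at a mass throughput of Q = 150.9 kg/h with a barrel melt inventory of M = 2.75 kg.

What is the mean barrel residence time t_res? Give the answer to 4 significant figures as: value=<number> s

value=65.61 s

Throughput in SI: Q_s = 150.9 kg/h ÷ 3600 s/h = 0.0419167 kg/s
Mean residence time: t_res = M/Q_s = 2.75 kg / 0.0419167 kg/s = 65.6064 s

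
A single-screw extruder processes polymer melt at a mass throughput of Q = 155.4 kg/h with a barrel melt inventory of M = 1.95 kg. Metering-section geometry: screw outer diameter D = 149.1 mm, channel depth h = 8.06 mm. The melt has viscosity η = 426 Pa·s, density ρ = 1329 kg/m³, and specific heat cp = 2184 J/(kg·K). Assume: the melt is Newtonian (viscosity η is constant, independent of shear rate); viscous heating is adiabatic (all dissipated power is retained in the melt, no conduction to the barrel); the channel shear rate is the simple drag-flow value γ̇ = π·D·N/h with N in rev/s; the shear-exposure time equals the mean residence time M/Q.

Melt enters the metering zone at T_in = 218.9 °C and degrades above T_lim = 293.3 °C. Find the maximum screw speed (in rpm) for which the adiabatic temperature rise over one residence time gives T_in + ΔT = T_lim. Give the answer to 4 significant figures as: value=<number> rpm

Convert throughput: Q = 155.4 kg/h = 155.4/3600 = 0.0431667 kg/s
Mean residence time: t_res = M/Q_s = 1.95 kg / 0.0431667 kg/s = 45.1737 s
Geometry in SI: D = 149.1 mm → 0.1491 m, h = 8.06 mm → 0.00806 m
Allowable rise: ΔT_a = T_lim − T_in = 293.3 − 218.9 = 74.4 K
γ̇_max² = ΔT_a·ρ·cp/(η·t_res) = 74.4·1329·2184/(426·45.1737) = 11221.6 s⁻²
Take the square root: γ̇_max = √(11221.6) = 105.932 s⁻¹
Solve γ̇ = πDN/h for N: N_max = γ̇_max·h/(π·D) = 105.932 × 0.00806 / (π × 0.1491) = 1.82278 rev/s = 109.367 rpm

value=109.4 rpm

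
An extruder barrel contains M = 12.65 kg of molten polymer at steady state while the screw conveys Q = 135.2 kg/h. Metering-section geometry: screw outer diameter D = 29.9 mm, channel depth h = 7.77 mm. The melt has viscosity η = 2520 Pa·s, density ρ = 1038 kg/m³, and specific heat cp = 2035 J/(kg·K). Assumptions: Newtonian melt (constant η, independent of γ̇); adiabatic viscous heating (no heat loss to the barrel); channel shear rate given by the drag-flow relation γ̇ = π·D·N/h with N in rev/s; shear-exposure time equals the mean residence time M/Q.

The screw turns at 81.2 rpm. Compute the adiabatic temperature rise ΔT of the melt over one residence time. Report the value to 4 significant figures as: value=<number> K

value=107.6 K

Throughput in SI: Q_s = 135.2 kg/h ÷ 3600 s/h = 0.0375556 kg/s
t_res = M / Q_s = 12.65 / 0.0375556 = 336.834 s
D = 29.9 mm = 0.0299 m;  h = 7.77 mm = 0.00777 m;  N = 81.2 rpm / 60 = 1.35333 rev/s
γ̇ = π D N / h = (π)(0.0299)(1.35333) / 0.00777 = 16.3608 s⁻¹
ΔT = η·γ̇²·t_res/(ρ·cp) = [2520 × 16.3608² × 336.834] / [1038 × 2035] = 107.563 K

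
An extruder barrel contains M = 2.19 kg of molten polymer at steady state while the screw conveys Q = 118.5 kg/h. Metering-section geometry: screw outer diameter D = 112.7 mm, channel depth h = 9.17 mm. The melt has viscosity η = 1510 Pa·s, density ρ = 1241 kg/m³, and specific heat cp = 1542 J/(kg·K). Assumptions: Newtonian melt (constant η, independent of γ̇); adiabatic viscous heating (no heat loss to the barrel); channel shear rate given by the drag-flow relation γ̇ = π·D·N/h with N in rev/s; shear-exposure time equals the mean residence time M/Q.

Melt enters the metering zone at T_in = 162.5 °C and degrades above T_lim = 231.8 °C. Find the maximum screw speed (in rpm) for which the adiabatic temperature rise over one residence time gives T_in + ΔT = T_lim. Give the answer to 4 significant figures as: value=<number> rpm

Convert throughput: Q = 118.5 kg/h = 118.5/3600 = 0.0329167 kg/s
t_res = M / Q_s = 2.19 ÷ 0.0329167 = 66.5316 s
D = 112.7 mm = 0.1127 m;  h = 9.17 mm = 0.00917 m
ΔT_a = T_lim − T_in = 231.8 − 162.5 = 69.3 K
Invert ΔT = ηγ̇²t_res/(ρcp) for γ̇: γ̇_max² = ΔT_a ρ cp / (η t_res) = 69.3·1241·1542 / (1510·66.5316) = 1320.03 s⁻²
γ̇_max = sqrt(1320.03) = 36.3322 s⁻¹
N_max = γ̇_max·h / (π·D) = 36.3322 · 0.00917 / (π · 0.1127) = 0.940996 rev/s = 56.4597 rpm

value=56.46 rpm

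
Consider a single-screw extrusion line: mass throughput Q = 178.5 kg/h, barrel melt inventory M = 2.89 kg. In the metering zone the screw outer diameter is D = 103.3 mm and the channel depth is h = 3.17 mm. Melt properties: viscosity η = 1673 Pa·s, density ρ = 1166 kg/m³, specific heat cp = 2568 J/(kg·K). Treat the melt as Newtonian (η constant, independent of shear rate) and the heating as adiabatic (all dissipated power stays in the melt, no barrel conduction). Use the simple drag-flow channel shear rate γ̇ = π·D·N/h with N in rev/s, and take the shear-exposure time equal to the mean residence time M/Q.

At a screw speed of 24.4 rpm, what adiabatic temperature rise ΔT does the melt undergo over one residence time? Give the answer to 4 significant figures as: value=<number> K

Convert throughput: Q = 178.5 kg/h = 178.5/3600 = 0.0495833 kg/s
t_res = M / Q_s = 2.89 ÷ 0.0495833 = 58.2857 s
D = 103.3 mm = 0.1033 m;  h = 3.17 mm = 0.00317 m;  N = 24.4 rpm / 60 = 0.406667 rev/s
γ̇ = π·D·N / h = π · 0.1033 · 0.406667 / 0.00317 = 41.6322 s⁻¹
ΔT = η·γ̇²·t_res/(ρ·cp) = [1673 × 41.6322² × 58.2857] / [1166 × 2568] = 56.4447 K

value=56.44 K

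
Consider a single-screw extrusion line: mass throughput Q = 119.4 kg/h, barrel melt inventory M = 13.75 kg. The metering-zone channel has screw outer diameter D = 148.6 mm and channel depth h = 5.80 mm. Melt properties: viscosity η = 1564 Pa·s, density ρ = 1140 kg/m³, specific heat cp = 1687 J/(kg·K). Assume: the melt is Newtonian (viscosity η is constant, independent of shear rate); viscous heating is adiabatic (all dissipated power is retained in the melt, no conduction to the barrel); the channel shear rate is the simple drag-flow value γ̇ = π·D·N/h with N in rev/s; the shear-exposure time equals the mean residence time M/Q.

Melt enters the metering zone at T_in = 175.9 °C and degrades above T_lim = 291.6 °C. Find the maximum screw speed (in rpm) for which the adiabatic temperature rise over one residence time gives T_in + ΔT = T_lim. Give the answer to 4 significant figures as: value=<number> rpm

Throughput in SI: Q_s = 119.4 kg/h ÷ 3600 s/h = 0.0331667 kg/s
t_res = M / Q_s = 13.75 / 0.0331667 = 414.573 s
Geometry in SI: D = 148.6 mm → 0.1486 m, h = 5.80 mm → 0.0058 m
Allowable rise: ΔT_a = T_lim − T_in = 291.6 − 175.9 = 115.7 K
Invert ΔT = ηγ̇²t_res/(ρcp) for γ̇: γ̇_max² = ΔT_a ρ cp / (η t_res) = 115.7·1140·1687 / (1564·414.573) = 343.175 s⁻²
γ̇_max = √343.175 = 18.525 s⁻¹
Solve γ̇ = πDN/h for N: N_max = γ̇_max·h/(π·D) = 18.525 × 0.0058 / (π × 0.1486) = 0.230153 rev/s = 13.8092 rpm

value=13.81 rpm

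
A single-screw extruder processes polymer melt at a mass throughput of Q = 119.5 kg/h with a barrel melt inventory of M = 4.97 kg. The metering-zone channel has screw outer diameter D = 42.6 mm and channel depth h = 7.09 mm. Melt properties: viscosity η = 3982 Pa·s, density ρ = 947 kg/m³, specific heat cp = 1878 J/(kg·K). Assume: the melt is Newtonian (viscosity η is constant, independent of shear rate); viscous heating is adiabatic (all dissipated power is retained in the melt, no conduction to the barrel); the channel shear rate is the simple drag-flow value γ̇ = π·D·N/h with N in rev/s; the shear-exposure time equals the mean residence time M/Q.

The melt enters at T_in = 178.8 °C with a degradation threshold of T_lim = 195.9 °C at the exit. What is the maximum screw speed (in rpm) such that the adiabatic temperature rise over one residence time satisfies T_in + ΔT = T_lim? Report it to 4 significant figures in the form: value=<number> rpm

Convert throughput: Q = 119.5 kg/h = 119.5/3600 = 0.0331944 kg/s
t_res = M / Q_s = 4.97 / 0.0331944 = 149.724 s
D = 42.6 mm = 0.0426 m;  h = 7.09 mm = 0.00709 m
ΔT_a = T_lim − T_in = 195.9 °C − 178.8 °C = 17.1 K
γ̇_max² = ΔT_a·ρ·cp / (η·t_res) = [17.1 × 947 × 1878] / [3982 × 149.724] = 51.0093 s⁻²
γ̇_max = √51.0093 = 7.14208 s⁻¹
Solve γ̇ = πDN/h for N: N_max = γ̇_max·h/(π·D) = 7.14208 × 0.00709 / (π × 0.0426) = 0.378365 rev/s = 22.7019 rpm

value=22.70 rpm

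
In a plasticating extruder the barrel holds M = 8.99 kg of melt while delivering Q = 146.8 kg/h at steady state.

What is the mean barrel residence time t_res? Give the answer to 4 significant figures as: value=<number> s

Q_s = Q / 3600 = 146.8 / 3600 = 0.0407778 kg/s
t_res = M / Q_s = 8.99 ÷ 0.0407778 = 220.463 s

value=220.5 s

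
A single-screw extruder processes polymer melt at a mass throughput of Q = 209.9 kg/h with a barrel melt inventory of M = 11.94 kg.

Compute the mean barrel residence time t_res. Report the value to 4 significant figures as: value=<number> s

Q_s = Q / 3600 = 209.9 / 3600 = 0.0583056 kg/s
t_res = M / Q_s = 11.94 / 0.0583056 = 204.783 s

value=204.8 s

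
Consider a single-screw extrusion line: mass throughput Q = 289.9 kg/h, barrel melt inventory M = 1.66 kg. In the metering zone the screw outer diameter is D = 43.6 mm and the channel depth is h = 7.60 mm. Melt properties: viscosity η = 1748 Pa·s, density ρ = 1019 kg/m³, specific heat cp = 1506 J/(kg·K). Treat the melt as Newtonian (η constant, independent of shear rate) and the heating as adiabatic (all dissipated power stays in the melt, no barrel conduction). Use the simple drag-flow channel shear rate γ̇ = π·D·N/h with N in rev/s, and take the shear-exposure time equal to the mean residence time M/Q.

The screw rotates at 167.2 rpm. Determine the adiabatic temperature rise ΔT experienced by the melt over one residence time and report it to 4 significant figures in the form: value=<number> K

value=59.23 K

Convert throughput: Q = 289.9 kg/h = 289.9/3600 = 0.0805278 kg/s
t_res = M / Q_s = 1.66 / 0.0805278 = 20.614 s
Geometry in metres: D = 43.6 mm → 0.0436 m, h = 7.60 mm → 0.0076 m; screw speed N = 167.2 rpm = 2.78667 rev/s
Shear rate: γ̇ = πDN/h = π·0.0436·2.78667/0.0076 = 50.2236 s⁻¹
ΔT = η·γ̇²·t_res / (ρ·cp) = 1748 · (50.2236)² · 20.614 / (1019 · 1506) = 59.2271 K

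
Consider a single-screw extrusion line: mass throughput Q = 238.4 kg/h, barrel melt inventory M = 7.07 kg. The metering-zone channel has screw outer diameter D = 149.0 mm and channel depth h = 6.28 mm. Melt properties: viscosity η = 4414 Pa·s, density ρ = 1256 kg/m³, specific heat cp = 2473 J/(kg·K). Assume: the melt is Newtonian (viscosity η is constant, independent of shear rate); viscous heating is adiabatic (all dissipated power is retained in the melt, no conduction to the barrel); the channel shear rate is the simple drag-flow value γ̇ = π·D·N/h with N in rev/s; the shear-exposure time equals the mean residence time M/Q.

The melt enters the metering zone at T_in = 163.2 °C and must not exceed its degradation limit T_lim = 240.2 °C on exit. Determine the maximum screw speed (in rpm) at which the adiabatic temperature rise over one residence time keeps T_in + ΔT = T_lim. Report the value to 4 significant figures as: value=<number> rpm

value=18.13 rpm

Convert throughput: Q = 238.4 kg/h = 238.4/3600 = 0.0662222 kg/s
t_res = M / Q_s = 7.07 ÷ 0.0662222 = 106.762 s
Geometry in SI: D = 149.0 mm → 0.149 m, h = 6.28 mm → 0.00628 m
Allowable rise: ΔT_a = T_lim − T_in = 240.2 − 163.2 = 77 K
γ̇_max² = ΔT_a·ρ·cp/(η·t_res) = 77·1256·2473/(4414·106.762) = 507.524 s⁻²
γ̇_max = √507.524 = 22.5283 s⁻¹
N_max = γ̇_max h / (πD) = 22.5283·0.00628/(π·0.149) = 0.30224 rev/s → ×60 = 18.1344 rpm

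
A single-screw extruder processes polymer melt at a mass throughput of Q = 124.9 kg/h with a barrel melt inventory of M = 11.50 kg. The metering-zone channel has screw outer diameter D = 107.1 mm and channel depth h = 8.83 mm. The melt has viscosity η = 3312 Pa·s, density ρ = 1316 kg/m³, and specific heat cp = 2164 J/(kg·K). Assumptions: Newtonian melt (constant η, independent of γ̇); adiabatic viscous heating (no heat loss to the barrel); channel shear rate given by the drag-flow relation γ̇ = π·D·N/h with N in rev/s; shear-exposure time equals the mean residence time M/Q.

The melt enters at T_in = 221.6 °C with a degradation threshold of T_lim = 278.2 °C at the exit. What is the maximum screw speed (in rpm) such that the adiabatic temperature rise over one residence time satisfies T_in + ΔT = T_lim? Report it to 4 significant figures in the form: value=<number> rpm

Throughput in SI: Q_s = 124.9 kg/h ÷ 3600 s/h = 0.0346944 kg/s
t_res = M / Q_s = 11.50 ÷ 0.0346944 = 331.465 s
Convert to metres: D = 0.1071 m, h = 0.00883 m
Allowable rise: ΔT_a = T_lim − T_in = 278.2 − 221.6 = 56.6 K
Invert ΔT = ηγ̇²t_res/(ρcp) for γ̇: γ̇_max² = ΔT_a ρ cp / (η t_res) = 56.6·1316·2164 / (3312·331.465) = 146.825 s⁻²
γ̇_max = √146.825 = 12.1172 s⁻¹
N_max = γ̇_max·h / (π·D) = 12.1172 · 0.00883 / (π · 0.1071) = 0.317996 rev/s = 19.0798 rpm

value=19.08 rpm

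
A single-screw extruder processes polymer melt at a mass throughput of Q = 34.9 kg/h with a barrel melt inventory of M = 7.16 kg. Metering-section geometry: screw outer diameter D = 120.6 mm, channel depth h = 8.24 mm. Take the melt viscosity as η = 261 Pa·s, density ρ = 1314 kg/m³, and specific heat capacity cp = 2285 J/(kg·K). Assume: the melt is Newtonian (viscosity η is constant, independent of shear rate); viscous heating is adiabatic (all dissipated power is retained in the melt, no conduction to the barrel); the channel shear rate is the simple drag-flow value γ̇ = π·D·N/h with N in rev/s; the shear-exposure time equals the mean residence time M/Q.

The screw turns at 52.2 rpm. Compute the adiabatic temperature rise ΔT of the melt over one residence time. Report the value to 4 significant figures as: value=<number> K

Throughput in SI: Q_s = 34.9 kg/h ÷ 3600 s/h = 0.00969444 kg/s
t_res = M / Q_s = 7.16 ÷ 0.00969444 = 738.567 s
Convert to SI: D = 0.1206 m, h = 0.00824 m, N = 52.2/60 = 0.87 rev/s
γ̇ = π D N / h = (π)(0.1206)(0.87) / 0.00824 = 40.0027 s⁻¹
ΔT = η·γ̇²·t_res / (ρ·cp) = 261 · (40.0027)² · 738.567 / (1314 · 2285) = 102.737 K

value=102.7 K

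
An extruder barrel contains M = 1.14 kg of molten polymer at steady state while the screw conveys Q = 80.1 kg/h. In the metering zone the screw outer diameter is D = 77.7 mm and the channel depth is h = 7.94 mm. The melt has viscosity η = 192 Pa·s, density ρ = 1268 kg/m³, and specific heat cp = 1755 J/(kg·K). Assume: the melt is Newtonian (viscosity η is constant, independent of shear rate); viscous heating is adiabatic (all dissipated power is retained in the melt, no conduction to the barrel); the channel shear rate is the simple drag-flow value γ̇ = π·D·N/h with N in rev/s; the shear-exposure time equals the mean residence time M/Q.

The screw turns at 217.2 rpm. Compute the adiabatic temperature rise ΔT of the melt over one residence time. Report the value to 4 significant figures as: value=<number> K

Throughput in SI: Q_s = 80.1 kg/h ÷ 3600 s/h = 0.02225 kg/s
t_res = M / Q_s = 1.14 / 0.02225 = 51.236 s
Convert to SI: D = 0.0777 m, h = 0.00794 m, N = 217.2/60 = 3.62 rev/s
Shear rate: γ̇ = πDN/h = π·0.0777·3.62/0.00794 = 111.291 s⁻¹
Adiabatic rise: ΔT = η γ̇² t_res / (ρ cp) = 192·(111.291)²·51.236 / (1268·1755) = 54.7517 K

value=54.75 K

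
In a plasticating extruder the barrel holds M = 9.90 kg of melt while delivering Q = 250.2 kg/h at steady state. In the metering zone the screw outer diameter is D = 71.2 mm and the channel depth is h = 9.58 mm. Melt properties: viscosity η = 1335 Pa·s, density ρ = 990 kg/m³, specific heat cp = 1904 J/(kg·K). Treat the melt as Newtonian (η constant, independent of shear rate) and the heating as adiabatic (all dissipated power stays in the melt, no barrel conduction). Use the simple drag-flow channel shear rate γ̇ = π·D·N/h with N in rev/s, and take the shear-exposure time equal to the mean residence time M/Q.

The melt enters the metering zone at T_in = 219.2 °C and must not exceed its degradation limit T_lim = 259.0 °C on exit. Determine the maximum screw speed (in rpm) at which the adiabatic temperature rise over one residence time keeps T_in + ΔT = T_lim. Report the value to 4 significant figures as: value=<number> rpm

Convert throughput: Q = 250.2 kg/h = 250.2/3600 = 0.0695 kg/s
t_res = M / Q_s = 9.90 ÷ 0.0695 = 142.446 s
Convert to metres: D = 0.0712 m, h = 0.00958 m
Allowable rise: ΔT_a = T_lim − T_in = 259.0 − 219.2 = 39.8 K
γ̇_max² = ΔT_a·ρ·cp/(η·t_res) = 39.8·990·1904/(1335·142.446) = 394.506 s⁻²
Take the square root: γ̇_max = √(394.506) = 19.8622 s⁻¹
N_max = γ̇_max h / (πD) = 19.8622·0.00958/(π·0.0712) = 0.850673 rev/s → ×60 = 51.0404 rpm

value=51.04 rpm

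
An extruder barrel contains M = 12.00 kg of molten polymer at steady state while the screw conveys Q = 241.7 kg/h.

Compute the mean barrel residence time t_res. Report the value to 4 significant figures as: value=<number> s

value=178.7 s

Q_s = Q / 3600 = 241.7 / 3600 = 0.0671389 kg/s
Mean residence time: t_res = M/Q_s = 12.00 kg / 0.0671389 kg/s = 178.734 s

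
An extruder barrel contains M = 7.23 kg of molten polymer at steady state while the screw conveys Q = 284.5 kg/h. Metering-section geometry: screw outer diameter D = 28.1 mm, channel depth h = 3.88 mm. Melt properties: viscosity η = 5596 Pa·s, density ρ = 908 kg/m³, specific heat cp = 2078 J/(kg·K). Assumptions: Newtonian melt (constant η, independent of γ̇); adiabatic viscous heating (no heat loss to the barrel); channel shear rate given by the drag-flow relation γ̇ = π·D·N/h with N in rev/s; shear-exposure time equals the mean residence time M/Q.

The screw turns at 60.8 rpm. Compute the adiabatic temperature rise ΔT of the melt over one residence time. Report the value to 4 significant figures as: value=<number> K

value=144.2 K

Convert throughput: Q = 284.5 kg/h = 284.5/3600 = 0.0790278 kg/s
Mean residence time: t_res = M/Q_s = 7.23 kg / 0.0790278 kg/s = 91.4868 s
Convert to SI: D = 0.0281 m, h = 0.00388 m, N = 60.8/60 = 1.01333 rev/s
γ̇ = π D N / h = (π)(0.0281)(1.01333) / 0.00388 = 23.0556 s⁻¹
ΔT = η·γ̇²·t_res / (ρ·cp) = 5596 · (23.0556)² · 91.4868 / (908 · 2078) = 144.231 K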